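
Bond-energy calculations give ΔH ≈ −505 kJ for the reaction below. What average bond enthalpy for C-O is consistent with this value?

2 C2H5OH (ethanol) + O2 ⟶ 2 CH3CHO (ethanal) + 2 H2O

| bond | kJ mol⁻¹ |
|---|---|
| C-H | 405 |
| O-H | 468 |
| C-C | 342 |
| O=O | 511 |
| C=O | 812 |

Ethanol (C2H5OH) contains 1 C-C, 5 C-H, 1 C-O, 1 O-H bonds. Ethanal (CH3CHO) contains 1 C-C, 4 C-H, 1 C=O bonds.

Let D be the C-O bond energy.
Σ(broken) = 2×342 + 10×405 + 2×D + 2×468 + 1×511 = 6181 + 2D
Σ(formed) = 2×342 + 8×405 + 2×812 + 4×468 = 7420
ΔH = Σ(broken) − Σ(formed) = (6181 + 2D) − (7420) = −1239 + 2D
Setting this equal to −505 kJ gives 2D = 734, so D = 367 kJ/mol.

D(C-O) ≈ 367 kJ/mol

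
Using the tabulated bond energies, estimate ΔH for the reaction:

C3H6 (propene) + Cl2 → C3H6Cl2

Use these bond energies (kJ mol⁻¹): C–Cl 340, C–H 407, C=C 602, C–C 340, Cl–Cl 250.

Bonds broken (reactants):
  C–C: 1 × 340 = 340
  C–H: 6 × 407 = 2442
  C=C: 1 × 602 = 602
  Cl–Cl: 1 × 250 = 250
  Σ(broken) = 3634 kJ
Bonds formed (products):
  C–C: 2 × 340 = 680
  C–Cl: 2 × 340 = 680
  C–H: 6 × 407 = 2442
  Σ(formed) = 3802 kJ
ΔH = Σ(broken) − Σ(formed) = 3634 − 3802 = −168 kJ

ΔH ≈ −168 kJ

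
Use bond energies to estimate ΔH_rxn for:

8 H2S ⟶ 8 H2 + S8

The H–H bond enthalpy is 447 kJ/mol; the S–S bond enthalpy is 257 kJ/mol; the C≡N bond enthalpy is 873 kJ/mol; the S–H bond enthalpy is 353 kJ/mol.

Bonds broken (reactants):
  S–H: 16 × 353 = 5648
  Σ(broken) = 5648 kJ
Bonds formed (products):
  H–H: 8 × 447 = 3576
  S–S: 8 × 257 = 2056
  Σ(formed) = 5632 kJ
ΔH = Σ(broken) − Σ(formed) = 5648 − 5632 = +16 kJ

ΔH ≈ +16 kJ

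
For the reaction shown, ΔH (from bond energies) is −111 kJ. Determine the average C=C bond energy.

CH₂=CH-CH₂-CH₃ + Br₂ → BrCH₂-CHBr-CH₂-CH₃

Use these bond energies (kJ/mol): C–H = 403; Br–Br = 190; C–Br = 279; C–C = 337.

Let D be the C=C bond energy.
Σ(broken) = 1×190 + 2×337 + 8×403 + 1×D = 4088 + D
Σ(formed) = 2×279 + 3×337 + 8×403 = 4793
ΔH = Σ(broken) − Σ(formed) = (4088 + D) − (4793) = −705 + D
Setting this equal to −111 kJ gives D = 594 kJ/mol.

D(C=C) ≈ 594 kJ/mol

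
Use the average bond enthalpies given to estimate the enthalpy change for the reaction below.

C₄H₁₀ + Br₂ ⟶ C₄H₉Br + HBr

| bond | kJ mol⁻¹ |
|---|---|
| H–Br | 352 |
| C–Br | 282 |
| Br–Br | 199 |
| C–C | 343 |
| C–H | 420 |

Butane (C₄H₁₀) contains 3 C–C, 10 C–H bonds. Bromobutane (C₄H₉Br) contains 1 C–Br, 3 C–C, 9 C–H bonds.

Bonds broken (reactants):
  Br–Br: 1 × 199 = 199
  C–C: 3 × 343 = 1029
  C–H: 10 × 420 = 4200
  Σ(broken) = 5428 kJ
Bonds formed (products):
  C–Br: 1 × 282 = 282
  C–C: 3 × 343 = 1029
  C–H: 9 × 420 = 3780
  H–Br: 1 × 352 = 352
  Σ(formed) = 5443 kJ
ΔH = Σ(broken) − Σ(formed) = 5428 − 5443 = −15 kJ

ΔH ≈ −15 kJ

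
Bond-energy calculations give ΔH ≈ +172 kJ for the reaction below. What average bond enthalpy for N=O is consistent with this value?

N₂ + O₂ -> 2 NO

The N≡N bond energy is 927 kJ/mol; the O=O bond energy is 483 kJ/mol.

D(N=O) ≈ 619 kJ/mol

Let D be the N=O bond energy.
Σ(broken) = 1×927 + 1×483 = 1410
Σ(formed) = 2×D = 2D
ΔH = Σ(broken) − Σ(formed) = (1410) − (2D) = +1410 − 2D
Setting this equal to +172 kJ gives 2D = 1238, so D = 619 kJ/mol.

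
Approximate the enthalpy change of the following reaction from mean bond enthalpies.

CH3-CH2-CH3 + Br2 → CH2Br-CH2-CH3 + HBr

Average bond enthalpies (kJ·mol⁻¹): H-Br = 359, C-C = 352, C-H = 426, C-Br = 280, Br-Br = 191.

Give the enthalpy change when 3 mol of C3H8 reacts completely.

ΔH = −66 kJ

Bonds broken (reactants):
  Br-Br: 1 × 191 = 191
  C-C: 2 × 352 = 704
  C-H: 8 × 426 = 3408
  Σ(broken) = 4303 kJ
Bonds formed (products):
  C-Br: 1 × 280 = 280
  C-C: 2 × 352 = 704
  C-H: 7 × 426 = 2982
  H-Br: 1 × 359 = 359
  Σ(formed) = 4325 kJ
ΔH = Σ(broken) − Σ(formed) = 4303 − 4325 = −22 kJ
For 3× the reaction as written: 3 × (−22) = −66 kJ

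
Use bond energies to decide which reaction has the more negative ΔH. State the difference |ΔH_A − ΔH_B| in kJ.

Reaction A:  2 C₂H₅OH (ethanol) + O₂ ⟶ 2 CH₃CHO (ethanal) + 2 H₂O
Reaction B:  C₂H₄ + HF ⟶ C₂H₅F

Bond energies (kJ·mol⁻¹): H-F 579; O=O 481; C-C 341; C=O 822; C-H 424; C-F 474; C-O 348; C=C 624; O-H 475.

Reaction A:
  Bonds broken (reactants):
    C-C: 2 × 341 = 682
    C-H: 10 × 424 = 4240
    C-O: 2 × 348 = 696
    O-H: 2 × 475 = 950
    O=O: 1 × 481 = 481
    Σ(broken) = 7049 kJ
  Bonds formed (products):
    C-C: 2 × 341 = 682
    C-H: 8 × 424 = 3392
    C=O: 2 × 822 = 1644
    O-H: 4 × 475 = 1900
    Σ(formed) = 7618 kJ
  ΔH_A = 7049 − 7618 = −569 kJ
Reaction B:
  Bonds broken (reactants):
    C-H: 4 × 424 = 1696
    C=C: 1 × 624 = 624
    H-F: 1 × 579 = 579
    Σ(broken) = 2899 kJ
  Bonds formed (products):
    C-C: 1 × 341 = 341
    C-F: 1 × 474 = 474
    C-H: 5 × 424 = 2120
    Σ(formed) = 2935 kJ
  ΔH_B = 2899 − 2935 = −36 kJ
ΔH_A − ΔH_B = −533 kJ, so reaction A has the more negative ΔH; |ΔH_A − ΔH_B| = 533 kJ.

Reaction A, by 533 kJ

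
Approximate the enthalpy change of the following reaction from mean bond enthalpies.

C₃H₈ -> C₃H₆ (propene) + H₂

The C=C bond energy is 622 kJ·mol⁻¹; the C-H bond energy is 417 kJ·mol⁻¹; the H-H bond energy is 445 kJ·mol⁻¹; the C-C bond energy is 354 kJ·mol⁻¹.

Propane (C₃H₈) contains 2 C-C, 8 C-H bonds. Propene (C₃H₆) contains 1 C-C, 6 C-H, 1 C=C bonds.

ΔH ≈ +121 kJ

Bonds broken (reactants):
  C-C: 2 × 354 = 708
  C-H: 8 × 417 = 3336
  Σ(broken) = 4044 kJ
Bonds formed (products):
  C-C: 1 × 354 = 354
  C-H: 6 × 417 = 2502
  C=C: 1 × 622 = 622
  H-H: 1 × 445 = 445
  Σ(formed) = 3923 kJ
ΔH = Σ(broken) − Σ(formed) = 4044 − 3923 = +121 kJ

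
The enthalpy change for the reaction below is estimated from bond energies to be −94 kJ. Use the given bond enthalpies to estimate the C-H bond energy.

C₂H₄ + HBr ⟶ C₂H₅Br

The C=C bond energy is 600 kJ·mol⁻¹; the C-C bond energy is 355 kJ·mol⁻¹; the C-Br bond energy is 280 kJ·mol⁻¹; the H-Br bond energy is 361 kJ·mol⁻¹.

D(C-H) ≈ 420 kJ/mol

Let D be the C-H bond energy.
Σ(broken) = 4×D + 1×600 + 1×361 = 961 + 4D
Σ(formed) = 1×280 + 1×355 + 5×D = 635 + 5D
ΔH = Σ(broken) − Σ(formed) = (961 + 4D) − (635 + 5D) = +326 − D
Setting this equal to −94 kJ gives D = 420 kJ/mol.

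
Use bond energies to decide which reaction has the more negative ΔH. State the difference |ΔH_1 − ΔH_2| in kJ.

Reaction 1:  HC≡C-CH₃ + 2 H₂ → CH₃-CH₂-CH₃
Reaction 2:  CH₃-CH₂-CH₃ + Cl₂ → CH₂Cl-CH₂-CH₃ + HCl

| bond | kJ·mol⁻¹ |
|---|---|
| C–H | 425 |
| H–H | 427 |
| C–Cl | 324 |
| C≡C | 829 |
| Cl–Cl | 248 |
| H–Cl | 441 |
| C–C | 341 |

Reaction 1:
  Bonds broken (reactants):
    C≡C: 1 × 829 = 829
    C–C: 1 × 341 = 341
    C–H: 4 × 425 = 1700
    H–H: 2 × 427 = 854
    Σ(broken) = 3724 kJ
  Bonds formed (products):
    C–C: 2 × 341 = 682
    C–H: 8 × 425 = 3400
    Σ(formed) = 4082 kJ
  ΔH_1 = 3724 − 4082 = −358 kJ
Reaction 2:
  Bonds broken (reactants):
    C–C: 2 × 341 = 682
    C–H: 8 × 425 = 3400
    Cl–Cl: 1 × 248 = 248
    Σ(broken) = 4330 kJ
  Bonds formed (products):
    C–C: 2 × 341 = 682
    C–Cl: 1 × 324 = 324
    C–H: 7 × 425 = 2975
    H–Cl: 1 × 441 = 441
    Σ(formed) = 4422 kJ
  ΔH_2 = 4330 − 4422 = −92 kJ
ΔH_1 − ΔH_2 = −266 kJ, so reaction 1 has the more negative ΔH; |ΔH_1 − ΔH_2| = 266 kJ.

Reaction 1, by 266 kJ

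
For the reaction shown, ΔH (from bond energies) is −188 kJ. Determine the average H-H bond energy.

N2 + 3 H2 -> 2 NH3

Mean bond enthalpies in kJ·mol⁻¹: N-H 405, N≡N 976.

Let D be the H-H bond energy.
Σ(broken) = 3×D + 1×976 = 976 + 3D
Σ(formed) = 6×405 = 2430
ΔH = Σ(broken) − Σ(formed) = (976 + 3D) − (2430) = −1454 + 3D
Setting this equal to −188 kJ gives 3D = 1266, so D = 422 kJ/mol.

D(H-H) ≈ 422 kJ/mol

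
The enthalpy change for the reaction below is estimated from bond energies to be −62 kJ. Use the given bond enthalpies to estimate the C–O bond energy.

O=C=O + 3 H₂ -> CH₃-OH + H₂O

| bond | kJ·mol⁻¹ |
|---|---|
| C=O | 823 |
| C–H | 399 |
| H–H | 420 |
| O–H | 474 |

D(C–O) ≈ 349 kJ/mol

Let D be the C–O bond energy.
Σ(broken) = 2×823 + 3×420 = 2906
Σ(formed) = 3×399 + 1×D + 3×474 = 2619 + D
ΔH = Σ(broken) − Σ(formed) = (2906) − (2619 + D) = +287 − D
Setting this equal to −62 kJ gives D = 349 kJ/mol.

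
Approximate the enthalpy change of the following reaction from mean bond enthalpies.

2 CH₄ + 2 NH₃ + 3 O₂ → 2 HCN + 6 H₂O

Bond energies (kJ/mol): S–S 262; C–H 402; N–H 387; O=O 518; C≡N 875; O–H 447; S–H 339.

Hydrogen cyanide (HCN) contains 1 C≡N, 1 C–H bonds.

Bonds broken (reactants):
  C–H: 8 × 402 = 3216
  N–H: 6 × 387 = 2322
  O=O: 3 × 518 = 1554
  Σ(broken) = 7092 kJ
Bonds formed (products):
  C≡N: 2 × 875 = 1750
  C–H: 2 × 402 = 804
  O–H: 12 × 447 = 5364
  Σ(formed) = 7918 kJ
ΔH = Σ(broken) − Σ(formed) = 7092 − 7918 = −826 kJ

ΔH ≈ −826 kJ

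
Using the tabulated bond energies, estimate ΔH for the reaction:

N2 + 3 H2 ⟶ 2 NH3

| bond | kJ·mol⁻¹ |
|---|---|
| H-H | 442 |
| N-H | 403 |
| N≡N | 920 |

Bonds broken (reactants):
  H-H: 3 × 442 = 1326
  N≡N: 1 × 920 = 920
  Σ(broken) = 2246 kJ
Bonds formed (products):
  N-H: 6 × 403 = 2418
  Σ(formed) = 2418 kJ
ΔH = Σ(broken) − Σ(formed) = 2246 − 2418 = −172 kJ

ΔH ≈ −172 kJ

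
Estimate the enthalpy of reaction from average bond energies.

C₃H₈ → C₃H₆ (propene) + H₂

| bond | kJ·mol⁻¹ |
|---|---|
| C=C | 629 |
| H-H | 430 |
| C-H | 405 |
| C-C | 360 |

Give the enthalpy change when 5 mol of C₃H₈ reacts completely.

ΔH = +555 kJ

Bonds broken (reactants):
  C-C: 2 × 360 = 720
  C-H: 8 × 405 = 3240
  Σ(broken) = 3960 kJ
Bonds formed (products):
  C-C: 1 × 360 = 360
  C-H: 6 × 405 = 2430
  C=C: 1 × 629 = 629
  H-H: 1 × 430 = 430
  Σ(formed) = 3849 kJ
ΔH = Σ(broken) − Σ(formed) = 3960 − 3849 = +111 kJ
For 5× the reaction as written: 5 × (+111) = +555 kJ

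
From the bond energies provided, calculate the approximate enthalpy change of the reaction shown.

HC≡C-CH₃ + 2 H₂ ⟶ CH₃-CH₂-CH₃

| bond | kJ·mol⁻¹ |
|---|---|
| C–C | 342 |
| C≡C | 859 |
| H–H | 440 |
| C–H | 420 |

Bonds broken (reactants):
  C≡C: 1 × 859 = 859
  C–C: 1 × 342 = 342
  C–H: 4 × 420 = 1680
  H–H: 2 × 440 = 880
  Σ(broken) = 3761 kJ
Bonds formed (products):
  C–C: 2 × 342 = 684
  C–H: 8 × 420 = 3360
  Σ(formed) = 4044 kJ
ΔH = Σ(broken) − Σ(formed) = 3761 − 4044 = −283 kJ

ΔH ≈ −283 kJ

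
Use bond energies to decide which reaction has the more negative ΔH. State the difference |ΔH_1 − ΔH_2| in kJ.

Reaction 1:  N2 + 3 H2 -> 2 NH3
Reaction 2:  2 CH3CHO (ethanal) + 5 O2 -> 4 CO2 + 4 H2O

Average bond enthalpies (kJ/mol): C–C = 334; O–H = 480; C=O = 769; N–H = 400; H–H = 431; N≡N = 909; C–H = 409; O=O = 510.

Reaction 1:
  Bonds broken (reactants):
    H–H: 3 × 431 = 1293
    N≡N: 1 × 909 = 909
    Σ(broken) = 2202 kJ
  Bonds formed (products):
    N–H: 6 × 400 = 2400
    Σ(formed) = 2400 kJ
  ΔH_1 = 2202 − 2400 = −198 kJ
Reaction 2:
  Bonds broken (reactants):
    C–C: 2 × 334 = 668
    C–H: 8 × 409 = 3272
    C=O: 2 × 769 = 1538
    O=O: 5 × 510 = 2550
    Σ(broken) = 8028 kJ
  Bonds formed (products):
    C=O: 8 × 769 = 6152
    O–H: 8 × 480 = 3840
    Σ(formed) = 9992 kJ
  ΔH_2 = 8028 − 9992 = −1964 kJ
ΔH_1 − ΔH_2 = +1766 kJ, so reaction 2 has the more negative ΔH; |ΔH_1 − ΔH_2| = 1766 kJ.

Reaction 2, by 1766 kJ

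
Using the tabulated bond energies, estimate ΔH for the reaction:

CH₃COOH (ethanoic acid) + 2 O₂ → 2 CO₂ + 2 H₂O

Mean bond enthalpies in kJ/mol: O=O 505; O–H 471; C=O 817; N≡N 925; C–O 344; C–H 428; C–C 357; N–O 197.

Bonds broken (reactants):
  C–C: 1 × 357 = 357
  C–H: 3 × 428 = 1284
  C–O: 1 × 344 = 344
  C=O: 1 × 817 = 817
  O–H: 1 × 471 = 471
  O=O: 2 × 505 = 1010
  Σ(broken) = 4283 kJ
Bonds formed (products):
  C=O: 4 × 817 = 3268
  O–H: 4 × 471 = 1884
  Σ(formed) = 5152 kJ
ΔH = Σ(broken) − Σ(formed) = 4283 − 5152 = −869 kJ

ΔH ≈ −869 kJ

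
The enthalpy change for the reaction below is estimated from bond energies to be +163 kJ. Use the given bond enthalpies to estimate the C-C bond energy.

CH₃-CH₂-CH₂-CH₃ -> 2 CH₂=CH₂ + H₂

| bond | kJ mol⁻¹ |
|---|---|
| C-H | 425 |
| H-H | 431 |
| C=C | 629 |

Let D be the C-C bond energy.
Σ(broken) = 3×D + 10×425 = 4250 + 3D
Σ(formed) = 8×425 + 2×629 + 1×431 = 5089
ΔH = Σ(broken) − Σ(formed) = (4250 + 3D) − (5089) = −839 + 3D
Setting this equal to +163 kJ gives 3D = 1002, so D = 334 kJ/mol.

D(C-C) ≈ 334 kJ/mol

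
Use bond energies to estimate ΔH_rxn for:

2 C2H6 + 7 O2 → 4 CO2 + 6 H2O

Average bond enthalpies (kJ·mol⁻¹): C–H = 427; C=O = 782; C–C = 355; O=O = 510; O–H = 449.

ΔH ≈ −2240 kJ

Bonds broken (reactants):
  C–C: 2 × 355 = 710
  C–H: 12 × 427 = 5124
  O=O: 7 × 510 = 3570
  Σ(broken) = 9404 kJ
Bonds formed (products):
  C=O: 8 × 782 = 6256
  O–H: 12 × 449 = 5388
  Σ(formed) = 11644 kJ
ΔH = Σ(broken) − Σ(formed) = 9404 − 11644 = −2240 kJ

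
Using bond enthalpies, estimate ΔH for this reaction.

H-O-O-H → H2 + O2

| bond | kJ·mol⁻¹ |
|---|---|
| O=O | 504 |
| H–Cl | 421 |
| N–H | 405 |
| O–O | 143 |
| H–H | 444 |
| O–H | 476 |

ΔH ≈ +147 kJ

Bonds broken (reactants):
  O–H: 2 × 476 = 952
  O–O: 1 × 143 = 143
  Σ(broken) = 1095 kJ
Bonds formed (products):
  H–H: 1 × 444 = 444
  O=O: 1 × 504 = 504
  Σ(formed) = 948 kJ
ΔH = Σ(broken) − Σ(formed) = 1095 − 948 = +147 kJ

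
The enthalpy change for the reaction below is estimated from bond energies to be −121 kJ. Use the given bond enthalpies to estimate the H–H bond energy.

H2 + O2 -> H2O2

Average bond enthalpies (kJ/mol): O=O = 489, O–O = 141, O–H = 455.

D(H–H) ≈ 441 kJ/mol

Let D be the H–H bond energy.
Σ(broken) = 1×D + 1×489 = 489 + D
Σ(formed) = 2×455 + 1×141 = 1051
ΔH = Σ(broken) − Σ(formed) = (489 + D) − (1051) = −562 + D
Setting this equal to −121 kJ gives D = 441 kJ/mol.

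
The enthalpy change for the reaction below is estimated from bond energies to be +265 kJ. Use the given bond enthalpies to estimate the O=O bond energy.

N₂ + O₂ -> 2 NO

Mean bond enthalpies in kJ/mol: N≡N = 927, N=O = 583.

Let D be the O=O bond energy.
Σ(broken) = 1×927 + 1×D = 927 + D
Σ(formed) = 2×583 = 1166
ΔH = Σ(broken) − Σ(formed) = (927 + D) − (1166) = −239 + D
Setting this equal to +265 kJ gives D = 504 kJ/mol.

D(O=O) ≈ 504 kJ/mol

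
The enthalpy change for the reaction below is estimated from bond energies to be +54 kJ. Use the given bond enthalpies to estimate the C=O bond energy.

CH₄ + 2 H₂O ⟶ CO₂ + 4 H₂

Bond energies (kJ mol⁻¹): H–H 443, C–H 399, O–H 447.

D(C=O) ≈ 779 kJ/mol

Let D be the C=O bond energy.
Σ(broken) = 4×399 + 4×447 = 3384
Σ(formed) = 2×D + 4×443 = 1772 + 2D
ΔH = Σ(broken) − Σ(formed) = (3384) − (1772 + 2D) = +1612 − 2D
Setting this equal to +54 kJ gives 2D = 1558, so D = 779 kJ/mol.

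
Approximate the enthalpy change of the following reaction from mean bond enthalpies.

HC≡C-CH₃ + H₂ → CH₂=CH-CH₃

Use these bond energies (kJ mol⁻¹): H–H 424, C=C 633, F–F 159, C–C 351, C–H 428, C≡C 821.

ΔH ≈ −244 kJ

Bonds broken (reactants):
  C≡C: 1 × 821 = 821
  C–C: 1 × 351 = 351
  C–H: 4 × 428 = 1712
  H–H: 1 × 424 = 424
  Σ(broken) = 3308 kJ
Bonds formed (products):
  C–C: 1 × 351 = 351
  C–H: 6 × 428 = 2568
  C=C: 1 × 633 = 633
  Σ(formed) = 3552 kJ
ΔH = Σ(broken) − Σ(formed) = 3308 − 3552 = −244 kJ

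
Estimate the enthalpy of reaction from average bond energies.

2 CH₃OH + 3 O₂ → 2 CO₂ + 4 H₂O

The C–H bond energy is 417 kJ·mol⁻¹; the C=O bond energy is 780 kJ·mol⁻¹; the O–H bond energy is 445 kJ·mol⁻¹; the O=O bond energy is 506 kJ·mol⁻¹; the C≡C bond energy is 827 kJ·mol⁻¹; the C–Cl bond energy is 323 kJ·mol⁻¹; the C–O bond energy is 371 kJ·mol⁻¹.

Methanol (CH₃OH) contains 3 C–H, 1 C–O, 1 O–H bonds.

Bonds broken (reactants):
  C–H: 6 × 417 = 2502
  C–O: 2 × 371 = 742
  O–H: 2 × 445 = 890
  O=O: 3 × 506 = 1518
  Σ(broken) = 5652 kJ
Bonds formed (products):
  C=O: 4 × 780 = 3120
  O–H: 8 × 445 = 3560
  Σ(formed) = 6680 kJ
ΔH = Σ(broken) − Σ(formed) = 5652 − 6680 = −1028 kJ

ΔH ≈ −1028 kJ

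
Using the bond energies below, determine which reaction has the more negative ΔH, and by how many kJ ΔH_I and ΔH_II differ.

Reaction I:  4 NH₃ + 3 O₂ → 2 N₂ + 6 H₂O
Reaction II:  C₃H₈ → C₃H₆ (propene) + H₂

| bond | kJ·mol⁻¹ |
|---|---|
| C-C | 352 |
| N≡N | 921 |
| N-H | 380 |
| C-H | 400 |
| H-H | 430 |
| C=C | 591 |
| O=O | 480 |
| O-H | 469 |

Reaction I, by 1601 kJ

Reaction I:
  Bonds broken (reactants):
    N-H: 12 × 380 = 4560
    O=O: 3 × 480 = 1440
    Σ(broken) = 6000 kJ
  Bonds formed (products):
    N≡N: 2 × 921 = 1842
    O-H: 12 × 469 = 5628
    Σ(formed) = 7470 kJ
  ΔH_I = 6000 − 7470 = −1470 kJ
Reaction II:
  Bonds broken (reactants):
    C-C: 2 × 352 = 704
    C-H: 8 × 400 = 3200
    Σ(broken) = 3904 kJ
  Bonds formed (products):
    C-C: 1 × 352 = 352
    C-H: 6 × 400 = 2400
    C=C: 1 × 591 = 591
    H-H: 1 × 430 = 430
    Σ(formed) = 3773 kJ
  ΔH_II = 3904 − 3773 = +131 kJ
ΔH_I − ΔH_II = −1601 kJ, so reaction I has the more negative ΔH; |ΔH_I − ΔH_II| = 1601 kJ.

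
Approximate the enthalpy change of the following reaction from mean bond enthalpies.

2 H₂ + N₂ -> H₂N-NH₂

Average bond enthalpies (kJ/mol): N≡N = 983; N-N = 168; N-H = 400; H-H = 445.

Bonds broken (reactants):
  H-H: 2 × 445 = 890
  N≡N: 1 × 983 = 983
  Σ(broken) = 1873 kJ
Bonds formed (products):
  N-H: 4 × 400 = 1600
  N-N: 1 × 168 = 168
  Σ(formed) = 1768 kJ
ΔH = Σ(broken) − Σ(formed) = 1873 − 1768 = +105 kJ

ΔH ≈ +105 kJ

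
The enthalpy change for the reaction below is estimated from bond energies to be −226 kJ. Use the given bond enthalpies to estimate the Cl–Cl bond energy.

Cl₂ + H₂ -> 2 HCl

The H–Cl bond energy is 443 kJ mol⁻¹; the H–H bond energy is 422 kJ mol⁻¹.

D(Cl–Cl) ≈ 238 kJ/mol

Let D be the Cl–Cl bond energy.
Σ(broken) = 1×D + 1×422 = 422 + D
Σ(formed) = 2×443 = 886
ΔH = Σ(broken) − Σ(formed) = (422 + D) − (886) = −464 + D
Setting this equal to −226 kJ gives D = 238 kJ/mol.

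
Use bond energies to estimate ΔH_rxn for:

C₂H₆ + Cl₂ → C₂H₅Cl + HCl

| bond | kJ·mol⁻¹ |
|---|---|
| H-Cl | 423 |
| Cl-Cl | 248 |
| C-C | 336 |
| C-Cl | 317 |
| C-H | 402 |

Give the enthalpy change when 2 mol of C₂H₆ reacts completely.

ΔH = −180 kJ

Bonds broken (reactants):
  C-C: 1 × 336 = 336
  C-H: 6 × 402 = 2412
  Cl-Cl: 1 × 248 = 248
  Σ(broken) = 2996 kJ
Bonds formed (products):
  C-C: 1 × 336 = 336
  C-Cl: 1 × 317 = 317
  C-H: 5 × 402 = 2010
  H-Cl: 1 × 423 = 423
  Σ(formed) = 3086 kJ
ΔH = Σ(broken) − Σ(formed) = 2996 − 3086 = −90 kJ
For 2× the reaction as written: 2 × (−90) = −180 kJ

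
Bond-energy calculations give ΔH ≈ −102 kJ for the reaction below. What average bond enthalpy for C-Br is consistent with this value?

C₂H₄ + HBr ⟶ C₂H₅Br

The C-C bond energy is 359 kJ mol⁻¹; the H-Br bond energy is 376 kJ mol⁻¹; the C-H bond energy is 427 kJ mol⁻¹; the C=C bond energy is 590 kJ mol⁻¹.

Let D be the C-Br bond energy.
Σ(broken) = 4×427 + 1×590 + 1×376 = 2674
Σ(formed) = 1×D + 1×359 + 5×427 = 2494 + D
ΔH = Σ(broken) − Σ(formed) = (2674) − (2494 + D) = +180 − D
Setting this equal to −102 kJ gives D = 282 kJ/mol.

D(C-Br) ≈ 282 kJ/mol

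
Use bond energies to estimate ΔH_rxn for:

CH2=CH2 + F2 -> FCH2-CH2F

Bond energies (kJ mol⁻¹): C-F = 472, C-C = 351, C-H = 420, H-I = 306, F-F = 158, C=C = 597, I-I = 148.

ΔH ≈ −540 kJ

Bonds broken (reactants):
  C-H: 4 × 420 = 1680
  C=C: 1 × 597 = 597
  F-F: 1 × 158 = 158
  Σ(broken) = 2435 kJ
Bonds formed (products):
  C-C: 1 × 351 = 351
  C-F: 2 × 472 = 944
  C-H: 4 × 420 = 1680
  Σ(formed) = 2975 kJ
ΔH = Σ(broken) − Σ(formed) = 2435 − 2975 = −540 kJ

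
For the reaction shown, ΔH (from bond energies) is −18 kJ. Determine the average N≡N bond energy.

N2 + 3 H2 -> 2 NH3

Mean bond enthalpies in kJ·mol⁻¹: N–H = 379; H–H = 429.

D(N≡N) ≈ 969 kJ/mol

Let D be the N≡N bond energy.
Σ(broken) = 3×429 + 1×D = 1287 + D
Σ(formed) = 6×379 = 2274
ΔH = Σ(broken) − Σ(formed) = (1287 + D) − (2274) = −987 + D
Setting this equal to −18 kJ gives D = 969 kJ/mol.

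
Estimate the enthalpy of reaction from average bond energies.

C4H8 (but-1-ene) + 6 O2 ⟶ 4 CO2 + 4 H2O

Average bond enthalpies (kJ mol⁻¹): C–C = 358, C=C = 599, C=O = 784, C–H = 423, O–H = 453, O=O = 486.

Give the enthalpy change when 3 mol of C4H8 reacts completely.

Bonds broken (reactants):
  C–C: 2 × 358 = 716
  C–H: 8 × 423 = 3384
  C=C: 1 × 599 = 599
  O=O: 6 × 486 = 2916
  Σ(broken) = 7615 kJ
Bonds formed (products):
  C=O: 8 × 784 = 6272
  O–H: 8 × 453 = 3624
  Σ(formed) = 9896 kJ
ΔH = Σ(broken) − Σ(formed) = 7615 − 9896 = −2281 kJ
For 3× the reaction as written: 3 × (−2281) = −6843 kJ

ΔH = −6843 kJ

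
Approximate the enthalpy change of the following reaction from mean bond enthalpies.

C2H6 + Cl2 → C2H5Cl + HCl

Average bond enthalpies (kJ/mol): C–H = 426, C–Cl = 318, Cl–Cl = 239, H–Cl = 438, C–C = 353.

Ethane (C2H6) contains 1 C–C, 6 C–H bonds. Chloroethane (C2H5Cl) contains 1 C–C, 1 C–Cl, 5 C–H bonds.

Bonds broken (reactants):
  C–C: 1 × 353 = 353
  C–H: 6 × 426 = 2556
  Cl–Cl: 1 × 239 = 239
  Σ(broken) = 3148 kJ
Bonds formed (products):
  C–C: 1 × 353 = 353
  C–Cl: 1 × 318 = 318
  C–H: 5 × 426 = 2130
  H–Cl: 1 × 438 = 438
  Σ(formed) = 3239 kJ
ΔH = Σ(broken) − Σ(formed) = 3148 − 3239 = −91 kJ

ΔH ≈ −91 kJ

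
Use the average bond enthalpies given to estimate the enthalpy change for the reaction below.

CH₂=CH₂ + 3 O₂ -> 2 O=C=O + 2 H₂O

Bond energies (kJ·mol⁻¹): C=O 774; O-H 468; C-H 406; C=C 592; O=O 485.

ΔH ≈ −1297 kJ

Bonds broken (reactants):
  C-H: 4 × 406 = 1624
  C=C: 1 × 592 = 592
  O=O: 3 × 485 = 1455
  Σ(broken) = 3671 kJ
Bonds formed (products):
  C=O: 4 × 774 = 3096
  O-H: 4 × 468 = 1872
  Σ(formed) = 4968 kJ
ΔH = Σ(broken) − Σ(formed) = 3671 − 4968 = −1297 kJ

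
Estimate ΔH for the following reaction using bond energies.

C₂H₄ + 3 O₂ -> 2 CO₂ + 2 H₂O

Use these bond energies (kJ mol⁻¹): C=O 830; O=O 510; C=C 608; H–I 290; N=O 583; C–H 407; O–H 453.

ΔH ≈ −1366 kJ

Bonds broken (reactants):
  C–H: 4 × 407 = 1628
  C=C: 1 × 608 = 608
  O=O: 3 × 510 = 1530
  Σ(broken) = 3766 kJ
Bonds formed (products):
  C=O: 4 × 830 = 3320
  O–H: 4 × 453 = 1812
  Σ(formed) = 5132 kJ
ΔH = Σ(broken) − Σ(formed) = 3766 − 5132 = −1366 kJ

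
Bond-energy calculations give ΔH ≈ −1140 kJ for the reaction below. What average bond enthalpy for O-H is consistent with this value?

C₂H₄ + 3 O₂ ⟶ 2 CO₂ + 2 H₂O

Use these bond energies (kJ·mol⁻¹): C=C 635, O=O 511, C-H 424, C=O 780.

Let D be the O-H bond energy.
Σ(broken) = 4×424 + 1×635 + 3×511 = 3864
Σ(formed) = 4×780 + 4×D = 3120 + 4D
ΔH = Σ(broken) − Σ(formed) = (3864) − (3120 + 4D) = +744 − 4D
Setting this equal to −1140 kJ gives 4D = 1884, so D = 471 kJ/mol.

D(O-H) ≈ 471 kJ/mol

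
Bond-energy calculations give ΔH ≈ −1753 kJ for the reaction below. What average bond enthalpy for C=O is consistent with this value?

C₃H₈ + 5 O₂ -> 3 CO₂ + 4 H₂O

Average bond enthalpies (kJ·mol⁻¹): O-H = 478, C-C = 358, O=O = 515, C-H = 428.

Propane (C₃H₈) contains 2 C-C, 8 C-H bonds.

D(C=O) ≈ 774 kJ/mol

Let D be the C=O bond energy.
Σ(broken) = 2×358 + 8×428 + 5×515 = 6715
Σ(formed) = 6×D + 8×478 = 3824 + 6D
ΔH = Σ(broken) − Σ(formed) = (6715) − (3824 + 6D) = +2891 − 6D
Setting this equal to −1753 kJ gives 6D = 4644, so D = 774 kJ/mol.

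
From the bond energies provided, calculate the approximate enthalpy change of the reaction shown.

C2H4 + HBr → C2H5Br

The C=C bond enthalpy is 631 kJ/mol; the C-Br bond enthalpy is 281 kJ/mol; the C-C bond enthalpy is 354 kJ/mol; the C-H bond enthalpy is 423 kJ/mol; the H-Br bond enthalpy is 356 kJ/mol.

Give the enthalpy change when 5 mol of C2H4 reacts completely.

ΔH = −355 kJ

Bonds broken (reactants):
  C-H: 4 × 423 = 1692
  C=C: 1 × 631 = 631
  H-Br: 1 × 356 = 356
  Σ(broken) = 2679 kJ
Bonds formed (products):
  C-Br: 1 × 281 = 281
  C-C: 1 × 354 = 354
  C-H: 5 × 423 = 2115
  Σ(formed) = 2750 kJ
ΔH = Σ(broken) − Σ(formed) = 2679 − 2750 = −71 kJ
For 5× the reaction as written: 5 × (−71) = −355 kJ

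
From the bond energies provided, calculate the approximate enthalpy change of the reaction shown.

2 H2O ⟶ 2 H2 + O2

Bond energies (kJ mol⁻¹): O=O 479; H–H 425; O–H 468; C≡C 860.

Bonds broken (reactants):
  O–H: 4 × 468 = 1872
  Σ(broken) = 1872 kJ
Bonds formed (products):
  H–H: 2 × 425 = 850
  O=O: 1 × 479 = 479
  Σ(formed) = 1329 kJ
ΔH = Σ(broken) − Σ(formed) = 1872 − 1329 = +543 kJ

ΔH ≈ +543 kJ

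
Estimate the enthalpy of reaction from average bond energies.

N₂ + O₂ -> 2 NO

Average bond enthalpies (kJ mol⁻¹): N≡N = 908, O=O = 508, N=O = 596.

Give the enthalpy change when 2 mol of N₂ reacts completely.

ΔH = +448 kJ

Bonds broken (reactants):
  N≡N: 1 × 908 = 908
  O=O: 1 × 508 = 508
  Σ(broken) = 1416 kJ
Bonds formed (products):
  N=O: 2 × 596 = 1192
  Σ(formed) = 1192 kJ
ΔH = Σ(broken) − Σ(formed) = 1416 − 1192 = +224 kJ
For 2× the reaction as written: 2 × (+224) = +448 kJ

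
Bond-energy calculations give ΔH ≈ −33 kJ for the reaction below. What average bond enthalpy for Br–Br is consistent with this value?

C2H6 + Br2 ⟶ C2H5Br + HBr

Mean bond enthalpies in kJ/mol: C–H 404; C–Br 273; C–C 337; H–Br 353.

D(Br–Br) ≈ 189 kJ/mol

Let D be the Br–Br bond energy.
Σ(broken) = 1×D + 1×337 + 6×404 = 2761 + D
Σ(formed) = 1×273 + 1×337 + 5×404 + 1×353 = 2983
ΔH = Σ(broken) − Σ(formed) = (2761 + D) − (2983) = −222 + D
Setting this equal to −33 kJ gives D = 189 kJ/mol.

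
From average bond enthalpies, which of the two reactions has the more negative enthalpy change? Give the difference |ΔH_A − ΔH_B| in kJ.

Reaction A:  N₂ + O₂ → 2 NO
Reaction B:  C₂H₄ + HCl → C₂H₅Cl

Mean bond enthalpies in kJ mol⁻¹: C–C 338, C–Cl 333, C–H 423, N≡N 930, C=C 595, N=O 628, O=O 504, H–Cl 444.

Reaction B, by 233 kJ

Reaction A:
  Bonds broken (reactants):
    N≡N: 1 × 930 = 930
    O=O: 1 × 504 = 504
    Σ(broken) = 1434 kJ
  Bonds formed (products):
    N=O: 2 × 628 = 1256
    Σ(formed) = 1256 kJ
  ΔH_A = 1434 − 1256 = +178 kJ
Reaction B:
  Bonds broken (reactants):
    C–H: 4 × 423 = 1692
    C=C: 1 × 595 = 595
    H–Cl: 1 × 444 = 444
    Σ(broken) = 2731 kJ
  Bonds formed (products):
    C–C: 1 × 338 = 338
    C–Cl: 1 × 333 = 333
    C–H: 5 × 423 = 2115
    Σ(formed) = 2786 kJ
  ΔH_B = 2731 − 2786 = −55 kJ
ΔH_A − ΔH_B = +233 kJ, so reaction B has the more negative ΔH; |ΔH_A − ΔH_B| = 233 kJ.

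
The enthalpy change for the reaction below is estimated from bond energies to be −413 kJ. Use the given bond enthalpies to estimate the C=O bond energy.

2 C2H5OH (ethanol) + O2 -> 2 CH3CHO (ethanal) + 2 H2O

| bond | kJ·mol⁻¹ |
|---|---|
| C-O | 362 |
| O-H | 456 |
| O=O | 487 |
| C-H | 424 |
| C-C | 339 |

D(C=O) ≈ 780 kJ/mol

Let D be the C=O bond energy.
Σ(broken) = 2×339 + 10×424 + 2×362 + 2×456 + 1×487 = 7041
Σ(formed) = 2×339 + 8×424 + 2×D + 4×456 = 5894 + 2D
ΔH = Σ(broken) − Σ(formed) = (7041) − (5894 + 2D) = +1147 − 2D
Setting this equal to −413 kJ gives 2D = 1560, so D = 780 kJ/mol.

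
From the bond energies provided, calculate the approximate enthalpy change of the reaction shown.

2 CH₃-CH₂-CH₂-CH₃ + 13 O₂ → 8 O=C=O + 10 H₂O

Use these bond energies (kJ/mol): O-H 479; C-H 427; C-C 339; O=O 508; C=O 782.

ΔH ≈ −4914 kJ

Bonds broken (reactants):
  C-C: 6 × 339 = 2034
  C-H: 20 × 427 = 8540
  O=O: 13 × 508 = 6604
  Σ(broken) = 17178 kJ
Bonds formed (products):
  C=O: 16 × 782 = 12512
  O-H: 20 × 479 = 9580
  Σ(formed) = 22092 kJ
ΔH = Σ(broken) − Σ(formed) = 17178 − 22092 = −4914 kJ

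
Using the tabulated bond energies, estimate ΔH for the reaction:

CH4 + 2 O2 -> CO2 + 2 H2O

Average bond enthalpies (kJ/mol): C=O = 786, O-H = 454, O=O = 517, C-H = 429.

Bonds broken (reactants):
  C-H: 4 × 429 = 1716
  O=O: 2 × 517 = 1034
  Σ(broken) = 2750 kJ
Bonds formed (products):
  C=O: 2 × 786 = 1572
  O-H: 4 × 454 = 1816
  Σ(formed) = 3388 kJ
ΔH = Σ(broken) − Σ(formed) = 2750 − 3388 = −638 kJ

ΔH ≈ −638 kJ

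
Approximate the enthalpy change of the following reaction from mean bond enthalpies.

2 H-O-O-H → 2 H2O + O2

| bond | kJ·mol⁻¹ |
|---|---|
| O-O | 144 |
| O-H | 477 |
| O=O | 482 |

Bonds broken (reactants):
  O-H: 4 × 477 = 1908
  O-O: 2 × 144 = 288
  Σ(broken) = 2196 kJ
Bonds formed (products):
  O-H: 4 × 477 = 1908
  O=O: 1 × 482 = 482
  Σ(formed) = 2390 kJ
ΔH = Σ(broken) − Σ(formed) = 2196 − 2390 = −194 kJ

ΔH ≈ −194 kJ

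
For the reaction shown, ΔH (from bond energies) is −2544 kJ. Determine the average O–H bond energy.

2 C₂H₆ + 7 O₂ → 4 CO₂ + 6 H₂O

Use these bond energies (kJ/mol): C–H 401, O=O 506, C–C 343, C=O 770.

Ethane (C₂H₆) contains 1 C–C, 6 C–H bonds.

Let D be the O–H bond energy.
Σ(broken) = 2×343 + 12×401 + 7×506 = 9040
Σ(formed) = 8×770 + 12×D = 6160 + 12D
ΔH = Σ(broken) − Σ(formed) = (9040) − (6160 + 12D) = +2880 − 12D
Setting this equal to −2544 kJ gives 12D = 5424, so D = 452 kJ/mol.

D(O–H) ≈ 452 kJ/mol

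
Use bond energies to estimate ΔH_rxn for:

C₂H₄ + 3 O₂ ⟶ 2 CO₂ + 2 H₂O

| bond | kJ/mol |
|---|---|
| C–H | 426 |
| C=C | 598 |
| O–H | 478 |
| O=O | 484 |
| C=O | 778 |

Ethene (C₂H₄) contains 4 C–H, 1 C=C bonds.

ΔH ≈ −1270 kJ

Bonds broken (reactants):
  C–H: 4 × 426 = 1704
  C=C: 1 × 598 = 598
  O=O: 3 × 484 = 1452
  Σ(broken) = 3754 kJ
Bonds formed (products):
  C=O: 4 × 778 = 3112
  O–H: 4 × 478 = 1912
  Σ(formed) = 5024 kJ
ΔH = Σ(broken) − Σ(formed) = 3754 − 5024 = −1270 kJ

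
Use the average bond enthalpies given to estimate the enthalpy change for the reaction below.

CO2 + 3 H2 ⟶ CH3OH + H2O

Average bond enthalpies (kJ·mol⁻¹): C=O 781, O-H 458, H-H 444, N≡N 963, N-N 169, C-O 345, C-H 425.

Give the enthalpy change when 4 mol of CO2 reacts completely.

Bonds broken (reactants):
  C=O: 2 × 781 = 1562
  H-H: 3 × 444 = 1332
  Σ(broken) = 2894 kJ
Bonds formed (products):
  C-H: 3 × 425 = 1275
  C-O: 1 × 345 = 345
  O-H: 3 × 458 = 1374
  Σ(formed) = 2994 kJ
ΔH = Σ(broken) − Σ(formed) = 2894 − 2994 = −100 kJ
For 4× the reaction as written: 4 × (−100) = −400 kJ

ΔH = −400 kJ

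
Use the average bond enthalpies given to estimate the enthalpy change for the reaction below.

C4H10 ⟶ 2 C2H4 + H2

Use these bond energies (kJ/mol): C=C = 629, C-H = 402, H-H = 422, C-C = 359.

ΔH ≈ +201 kJ

Bonds broken (reactants):
  C-C: 3 × 359 = 1077
  C-H: 10 × 402 = 4020
  Σ(broken) = 5097 kJ
Bonds formed (products):
  C-H: 8 × 402 = 3216
  C=C: 2 × 629 = 1258
  H-H: 1 × 422 = 422
  Σ(formed) = 4896 kJ
ΔH = Σ(broken) − Σ(formed) = 5097 − 4896 = +201 kJ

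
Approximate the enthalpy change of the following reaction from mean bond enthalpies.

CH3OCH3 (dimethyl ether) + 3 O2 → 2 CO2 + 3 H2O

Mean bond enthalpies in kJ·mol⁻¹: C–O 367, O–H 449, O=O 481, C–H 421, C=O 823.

ΔH ≈ −1283 kJ

Bonds broken (reactants):
  C–H: 6 × 421 = 2526
  C–O: 2 × 367 = 734
  O=O: 3 × 481 = 1443
  Σ(broken) = 4703 kJ
Bonds formed (products):
  C=O: 4 × 823 = 3292
  O–H: 6 × 449 = 2694
  Σ(formed) = 5986 kJ
ΔH = Σ(broken) − Σ(formed) = 4703 − 5986 = −1283 kJ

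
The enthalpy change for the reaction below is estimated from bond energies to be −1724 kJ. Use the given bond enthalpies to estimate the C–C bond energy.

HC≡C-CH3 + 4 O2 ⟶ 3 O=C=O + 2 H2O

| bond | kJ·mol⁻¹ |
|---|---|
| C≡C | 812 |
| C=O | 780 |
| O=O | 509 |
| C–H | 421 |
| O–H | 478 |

D(C–C) ≈ 336 kJ/mol

Let D be the C–C bond energy.
Σ(broken) = 1×812 + 1×D + 4×421 + 4×509 = 4532 + D
Σ(formed) = 6×780 + 4×478 = 6592
ΔH = Σ(broken) − Σ(formed) = (4532 + D) − (6592) = −2060 + D
Setting this equal to −1724 kJ gives D = 336 kJ/mol.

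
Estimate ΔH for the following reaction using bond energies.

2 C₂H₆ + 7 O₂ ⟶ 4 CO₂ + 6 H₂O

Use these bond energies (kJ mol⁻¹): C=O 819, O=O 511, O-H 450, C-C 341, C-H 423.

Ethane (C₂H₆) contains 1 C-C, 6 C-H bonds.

ΔH ≈ −2617 kJ

Bonds broken (reactants):
  C-C: 2 × 341 = 682
  C-H: 12 × 423 = 5076
  O=O: 7 × 511 = 3577
  Σ(broken) = 9335 kJ
Bonds formed (products):
  C=O: 8 × 819 = 6552
  O-H: 12 × 450 = 5400
  Σ(formed) = 11952 kJ
ΔH = Σ(broken) − Σ(formed) = 9335 − 11952 = −2617 kJ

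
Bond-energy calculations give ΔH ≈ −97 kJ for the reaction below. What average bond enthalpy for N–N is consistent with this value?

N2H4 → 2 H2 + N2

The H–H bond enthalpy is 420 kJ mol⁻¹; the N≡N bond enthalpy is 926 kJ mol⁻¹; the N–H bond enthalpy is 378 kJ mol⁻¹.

Let D be the N–N bond energy.
Σ(broken) = 4×378 + 1×D = 1512 + D
Σ(formed) = 2×420 + 1×926 = 1766
ΔH = Σ(broken) − Σ(formed) = (1512 + D) − (1766) = −254 + D
Setting this equal to −97 kJ gives D = 157 kJ/mol.

D(N–N) ≈ 157 kJ/mol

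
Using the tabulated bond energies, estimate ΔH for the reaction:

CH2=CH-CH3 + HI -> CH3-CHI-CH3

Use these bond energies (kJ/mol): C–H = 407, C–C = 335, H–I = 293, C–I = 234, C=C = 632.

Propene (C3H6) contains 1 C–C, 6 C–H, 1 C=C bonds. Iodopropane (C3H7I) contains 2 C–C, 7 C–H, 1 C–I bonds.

ΔH ≈ −51 kJ

Bonds broken (reactants):
  C–C: 1 × 335 = 335
  C–H: 6 × 407 = 2442
  C=C: 1 × 632 = 632
  H–I: 1 × 293 = 293
  Σ(broken) = 3702 kJ
Bonds formed (products):
  C–C: 2 × 335 = 670
  C–H: 7 × 407 = 2849
  C–I: 1 × 234 = 234
  Σ(formed) = 3753 kJ
ΔH = Σ(broken) − Σ(formed) = 3702 − 3753 = −51 kJ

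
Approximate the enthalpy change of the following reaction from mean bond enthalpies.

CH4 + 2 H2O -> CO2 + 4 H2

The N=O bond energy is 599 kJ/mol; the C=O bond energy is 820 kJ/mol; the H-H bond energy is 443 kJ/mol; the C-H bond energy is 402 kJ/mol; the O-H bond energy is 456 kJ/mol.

ΔH ≈ +20 kJ

Bonds broken (reactants):
  C-H: 4 × 402 = 1608
  O-H: 4 × 456 = 1824
  Σ(broken) = 3432 kJ
Bonds formed (products):
  C=O: 2 × 820 = 1640
  H-H: 4 × 443 = 1772
  Σ(formed) = 3412 kJ
ΔH = Σ(broken) − Σ(formed) = 3432 − 3412 = +20 kJ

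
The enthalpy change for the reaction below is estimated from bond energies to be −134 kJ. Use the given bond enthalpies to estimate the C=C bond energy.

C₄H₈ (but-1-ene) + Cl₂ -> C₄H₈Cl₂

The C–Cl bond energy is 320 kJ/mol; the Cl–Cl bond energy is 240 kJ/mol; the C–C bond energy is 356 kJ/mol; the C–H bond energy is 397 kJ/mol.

D(C=C) ≈ 622 kJ/mol

Let D be the C=C bond energy.
Σ(broken) = 2×356 + 8×397 + 1×D + 1×240 = 4128 + D
Σ(formed) = 3×356 + 2×320 + 8×397 = 4884
ΔH = Σ(broken) − Σ(formed) = (4128 + D) − (4884) = −756 + D
Setting this equal to −134 kJ gives D = 622 kJ/mol.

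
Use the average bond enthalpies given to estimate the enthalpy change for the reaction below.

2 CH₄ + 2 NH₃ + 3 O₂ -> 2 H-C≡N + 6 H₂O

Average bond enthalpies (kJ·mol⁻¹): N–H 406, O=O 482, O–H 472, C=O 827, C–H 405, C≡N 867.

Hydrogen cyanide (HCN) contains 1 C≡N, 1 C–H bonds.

ΔH ≈ −1086 kJ

Bonds broken (reactants):
  C–H: 8 × 405 = 3240
  N–H: 6 × 406 = 2436
  O=O: 3 × 482 = 1446
  Σ(broken) = 7122 kJ
Bonds formed (products):
  C≡N: 2 × 867 = 1734
  C–H: 2 × 405 = 810
  O–H: 12 × 472 = 5664
  Σ(formed) = 8208 kJ
ΔH = Σ(broken) − Σ(formed) = 7122 − 8208 = −1086 kJ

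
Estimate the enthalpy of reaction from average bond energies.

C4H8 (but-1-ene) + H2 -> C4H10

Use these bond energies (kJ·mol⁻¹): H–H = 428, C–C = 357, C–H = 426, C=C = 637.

Bonds broken (reactants):
  C–C: 2 × 357 = 714
  C–H: 8 × 426 = 3408
  C=C: 1 × 637 = 637
  H–H: 1 × 428 = 428
  Σ(broken) = 5187 kJ
Bonds formed (products):
  C–C: 3 × 357 = 1071
  C–H: 10 × 426 = 4260
  Σ(formed) = 5331 kJ
ΔH = Σ(broken) − Σ(formed) = 5187 − 5331 = −144 kJ

ΔH ≈ −144 kJ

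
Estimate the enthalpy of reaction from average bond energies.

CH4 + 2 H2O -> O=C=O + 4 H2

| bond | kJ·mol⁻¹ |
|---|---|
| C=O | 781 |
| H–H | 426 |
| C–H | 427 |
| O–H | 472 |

ΔH ≈ +330 kJ

Bonds broken (reactants):
  C–H: 4 × 427 = 1708
  O–H: 4 × 472 = 1888
  Σ(broken) = 3596 kJ
Bonds formed (products):
  C=O: 2 × 781 = 1562
  H–H: 4 × 426 = 1704
  Σ(formed) = 3266 kJ
ΔH = Σ(broken) − Σ(formed) = 3596 − 3266 = +330 kJ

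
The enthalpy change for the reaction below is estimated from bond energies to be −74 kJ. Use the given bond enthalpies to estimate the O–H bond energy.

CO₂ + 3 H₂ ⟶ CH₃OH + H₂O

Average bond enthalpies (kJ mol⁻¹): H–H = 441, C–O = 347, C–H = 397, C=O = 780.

Let D be the O–H bond energy.
Σ(broken) = 2×780 + 3×441 = 2883
Σ(formed) = 3×397 + 1×347 + 3×D = 1538 + 3D
ΔH = Σ(broken) − Σ(formed) = (2883) − (1538 + 3D) = +1345 − 3D
Setting this equal to −74 kJ gives 3D = 1419, so D = 473 kJ/mol.

D(O–H) ≈ 473 kJ/mol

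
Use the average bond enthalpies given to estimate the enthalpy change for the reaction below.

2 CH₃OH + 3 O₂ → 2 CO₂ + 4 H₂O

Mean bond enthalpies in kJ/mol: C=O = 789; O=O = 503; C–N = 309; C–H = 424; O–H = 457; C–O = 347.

Bonds broken (reactants):
  C–H: 6 × 424 = 2544
  C–O: 2 × 347 = 694
  O–H: 2 × 457 = 914
  O=O: 3 × 503 = 1509
  Σ(broken) = 5661 kJ
Bonds formed (products):
  C=O: 4 × 789 = 3156
  O–H: 8 × 457 = 3656
  Σ(formed) = 6812 kJ
ΔH = Σ(broken) − Σ(formed) = 5661 − 6812 = −1151 kJ

ΔH ≈ −1151 kJ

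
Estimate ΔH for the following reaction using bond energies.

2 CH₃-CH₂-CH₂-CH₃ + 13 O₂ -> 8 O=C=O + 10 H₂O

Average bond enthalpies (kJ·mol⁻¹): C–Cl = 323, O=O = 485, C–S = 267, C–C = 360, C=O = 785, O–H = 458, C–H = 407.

ΔH ≈ −5115 kJ

Bonds broken (reactants):
  C–C: 6 × 360 = 2160
  C–H: 20 × 407 = 8140
  O=O: 13 × 485 = 6305
  Σ(broken) = 16605 kJ
Bonds formed (products):
  C=O: 16 × 785 = 12560
  O–H: 20 × 458 = 9160
  Σ(formed) = 21720 kJ
ΔH = Σ(broken) − Σ(formed) = 16605 − 21720 = −5115 kJ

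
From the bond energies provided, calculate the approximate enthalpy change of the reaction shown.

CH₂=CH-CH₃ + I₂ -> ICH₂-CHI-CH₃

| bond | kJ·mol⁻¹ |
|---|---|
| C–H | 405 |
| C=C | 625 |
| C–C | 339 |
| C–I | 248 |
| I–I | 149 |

ΔH ≈ −61 kJ

Bonds broken (reactants):
  C–C: 1 × 339 = 339
  C–H: 6 × 405 = 2430
  C=C: 1 × 625 = 625
  I–I: 1 × 149 = 149
  Σ(broken) = 3543 kJ
Bonds formed (products):
  C–C: 2 × 339 = 678
  C–H: 6 × 405 = 2430
  C–I: 2 × 248 = 496
  Σ(formed) = 3604 kJ
ΔH = Σ(broken) − Σ(formed) = 3543 − 3604 = −61 kJ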